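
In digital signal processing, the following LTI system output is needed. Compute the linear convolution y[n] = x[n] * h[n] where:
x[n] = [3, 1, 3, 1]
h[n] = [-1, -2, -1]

y[n] = sum_k x[k]*h[n-k]. Output length = len(x) + len(h) - 1 = 4 + 3 - 1 = 6.
y[0] = 3*-1 = -3
y[1] = 1*-1 + 3*-2 = -7
y[2] = 3*-1 + 1*-2 + 3*-1 = -8
y[3] = 1*-1 + 3*-2 + 1*-1 = -8
y[4] = 1*-2 + 3*-1 = -5
y[5] = 1*-1 = -1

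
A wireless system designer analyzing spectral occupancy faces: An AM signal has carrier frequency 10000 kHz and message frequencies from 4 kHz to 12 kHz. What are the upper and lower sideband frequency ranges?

Upper sideband (USB) = fc + [fm_low, fm_high] = 10000 + [4, 12] = [10004, 10012] kHz
Lower sideband (LSB) = fc - [fm_high, fm_low] = 10000 - [12, 4] = [9988, 9996] kHz
Total occupied spectrum: 9988 kHz to 10012 kHz (plus carrier at 10000 kHz)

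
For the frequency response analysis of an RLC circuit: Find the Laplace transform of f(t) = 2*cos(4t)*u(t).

Standard pair: cos(wt)*u(t) <-> s/(s^2+w^2)
With w = 4: L{2*cos(4t)*u(t)} = 2s/(s^2+16)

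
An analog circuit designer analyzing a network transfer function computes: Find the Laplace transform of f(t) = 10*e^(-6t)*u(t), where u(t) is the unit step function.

Standard Laplace transform pair:
e^(-at)*u(t) <-> 1/(s+a)
With a = 6: L{10*e^(-6t)*u(t)} = 10/(s+6), ROC: Re(s) > -6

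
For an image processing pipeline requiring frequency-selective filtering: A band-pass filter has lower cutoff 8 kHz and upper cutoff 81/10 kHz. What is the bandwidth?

Bandwidth = f_high - f_low
= 81/10 kHz - 8 kHz = 1/10 kHz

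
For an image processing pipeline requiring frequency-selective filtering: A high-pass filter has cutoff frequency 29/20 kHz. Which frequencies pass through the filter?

A high-pass filter passes all frequencies above the cutoff frequency 29/20 kHz and attenuates lower frequencies.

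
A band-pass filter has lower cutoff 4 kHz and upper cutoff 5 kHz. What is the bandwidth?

Bandwidth = f_high - f_low
= 5 kHz - 4 kHz = 1 kHz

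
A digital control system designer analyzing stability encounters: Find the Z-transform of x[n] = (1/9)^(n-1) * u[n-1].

Time-shifting property: if X(z) = Z{x[n]}, then Z{x[n-d]} = z^(-d) * X(z)
X(z) = z/(z - 1/9) for x[n] = (1/9)^n * u[n]
Z{x[n-1]} = z^(-1) * z/(z - 1/9) = 1/(z - 1/9)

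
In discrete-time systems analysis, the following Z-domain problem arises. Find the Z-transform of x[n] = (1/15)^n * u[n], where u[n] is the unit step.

The Z-transform of a^n * u[n] is z/(z-a) for |z| > |a|.
Here a = 1/15, so X(z) = z/(z - (1/15)) = 15z/(15z - 1)
ROC: |z| > 1/15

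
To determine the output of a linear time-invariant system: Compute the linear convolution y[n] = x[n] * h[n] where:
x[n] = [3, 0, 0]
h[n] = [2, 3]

y[n] = sum_k x[k]*h[n-k]. Output length = len(x) + len(h) - 1 = 3 + 2 - 1 = 4.
y[0] = 3*2 = 6
y[1] = 0*2 + 3*3 = 9
y[2] = 0*2 + 0*3 = 0
y[3] = 0*3 = 0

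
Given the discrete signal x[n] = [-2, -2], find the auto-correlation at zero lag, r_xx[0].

The auto-correlation at zero lag r_xx[0] equals the signal energy.
r_xx[0] = sum of x[n]^2 = (-2)^2 + (-2)^2
= 4 + 4 = 8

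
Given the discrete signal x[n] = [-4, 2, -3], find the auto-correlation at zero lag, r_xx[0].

The auto-correlation at zero lag r_xx[0] equals the signal energy.
r_xx[0] = sum of x[n]^2 = (-4)^2 + 2^2 + (-3)^2
= 16 + 4 + 9 = 29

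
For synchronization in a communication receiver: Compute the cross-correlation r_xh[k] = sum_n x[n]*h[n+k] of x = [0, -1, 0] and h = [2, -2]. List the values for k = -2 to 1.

Both sequences indexed from 0 and zero outside their support.
Lags with overlap: k = -2 to 1.
  r_xh[-2] = x[2]*h[0] = 0
  r_xh[-1] = x[1]*h[0] + x[2]*h[1] = -2
  r_xh[0] = x[0]*h[0] + x[1]*h[1] = 2
  r_xh[1] = x[0]*h[1] = 0
r_xh = [0, -2, 2, 0] (for k = -2, ..., 1)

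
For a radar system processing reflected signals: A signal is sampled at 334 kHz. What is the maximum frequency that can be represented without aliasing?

The maximum frequency that can be represented without aliasing
is the Nyquist frequency: f_max = f_s / 2 = 334 kHz / 2 = 167 kHz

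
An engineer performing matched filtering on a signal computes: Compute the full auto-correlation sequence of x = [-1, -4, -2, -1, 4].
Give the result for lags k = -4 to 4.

r_xx[k] = sum_m x[m]*x[m+k], indexed from 0, for k = -4 to 4:
  r_xx[-4] = x[4]*x[0] = -4
  r_xx[-3] = x[3]*x[0] + x[4]*x[1] = -15
  r_xx[-2] = x[2]*x[0] + x[3]*x[1] + x[4]*x[2] = -2
  r_xx[-1] = x[1]*x[0] + x[2]*x[1] + x[3]*x[2] + x[4]*x[3] = 10
  r_xx[0] = x[0]*x[0] + x[1]*x[1] + x[2]*x[2] + x[3]*x[3] + x[4]*x[4] = 38
  r_xx[1] = x[0]*x[1] + x[1]*x[2] + x[2]*x[3] + x[3]*x[4] = 10
  r_xx[2] = x[0]*x[2] + x[1]*x[3] + x[2]*x[4] = -2
  r_xx[3] = x[0]*x[3] + x[1]*x[4] = -15
  r_xx[4] = x[0]*x[4] = -4
r_xx = [-4, -15, -2, 10, 38, 10, -2, -15, -4]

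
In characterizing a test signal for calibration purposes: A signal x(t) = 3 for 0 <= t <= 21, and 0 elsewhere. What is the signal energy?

Energy = integral of |x(t)|^2 dt over the signal duration
= 3^2 * 21 = 9 * 21 = 189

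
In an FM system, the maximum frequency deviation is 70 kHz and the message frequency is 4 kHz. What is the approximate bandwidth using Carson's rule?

Carson's rule: BW = 2*(delta_f + f_m)
= 2*(70 + 4) kHz = 148 kHz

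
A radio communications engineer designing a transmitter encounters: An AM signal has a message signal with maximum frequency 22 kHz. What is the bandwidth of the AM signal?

In AM (double-sideband), the bandwidth is twice the message frequency.
BW = 2 * f_m = 2 * 22 kHz = 44 kHz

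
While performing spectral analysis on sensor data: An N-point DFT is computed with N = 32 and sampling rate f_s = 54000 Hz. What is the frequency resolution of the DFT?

DFT frequency resolution = f_s / N
= 54000 / 32 = 3375/2 Hz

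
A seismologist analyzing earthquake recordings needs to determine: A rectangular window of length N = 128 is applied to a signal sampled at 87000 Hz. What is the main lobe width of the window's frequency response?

For a rectangular window of length N,
the main lobe width in frequency is 2*f_s/N.
= 2*87000/128 = 10875/8 Hz
This determines the minimum frequency separation for resolving two sinusoids.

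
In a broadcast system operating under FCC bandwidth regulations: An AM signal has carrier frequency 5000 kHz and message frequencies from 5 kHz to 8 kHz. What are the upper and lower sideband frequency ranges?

Upper sideband (USB) = fc + [fm_low, fm_high] = 5000 + [5, 8] = [5005, 5008] kHz
Lower sideband (LSB) = fc - [fm_high, fm_low] = 5000 - [8, 5] = [4992, 4995] kHz
Total occupied spectrum: 4992 kHz to 5008 kHz (plus carrier at 5000 kHz)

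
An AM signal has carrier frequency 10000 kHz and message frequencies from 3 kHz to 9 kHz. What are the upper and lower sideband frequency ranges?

Upper sideband (USB) = fc + [fm_low, fm_high] = 10000 + [3, 9] = [10003, 10009] kHz
Lower sideband (LSB) = fc - [fm_high, fm_low] = 10000 - [9, 3] = [9991, 9997] kHz
Total occupied spectrum: 9991 kHz to 10009 kHz (plus carrier at 10000 kHz)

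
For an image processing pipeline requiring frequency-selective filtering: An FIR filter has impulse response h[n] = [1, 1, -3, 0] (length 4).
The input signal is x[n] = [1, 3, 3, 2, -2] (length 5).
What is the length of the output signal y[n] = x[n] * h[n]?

For linear convolution, the output length is:
len(y) = len(x) + len(h) - 1 = 5 + 4 - 1 = 8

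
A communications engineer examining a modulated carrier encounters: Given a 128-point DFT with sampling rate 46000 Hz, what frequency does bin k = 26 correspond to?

The frequency of DFT bin k is: f_k = k * f_s / N
f_26 = 26 * 46000 / 128 = 37375/4 Hz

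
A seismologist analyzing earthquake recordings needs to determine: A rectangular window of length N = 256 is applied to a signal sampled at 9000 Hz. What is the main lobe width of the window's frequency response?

For a rectangular window of length N,
the main lobe width in frequency is 2*f_s/N.
= 2*9000/256 = 1125/16 Hz
This determines the minimum frequency separation for resolving two sinusoids.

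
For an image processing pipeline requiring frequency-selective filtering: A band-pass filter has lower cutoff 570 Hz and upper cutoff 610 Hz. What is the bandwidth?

Bandwidth = f_high - f_low
= 610 Hz - 570 Hz = 40 Hz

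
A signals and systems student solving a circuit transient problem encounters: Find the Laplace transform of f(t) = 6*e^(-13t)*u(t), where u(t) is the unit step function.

Standard Laplace transform pair:
e^(-at)*u(t) <-> 1/(s+a)
With a = 13: L{6*e^(-13t)*u(t)} = 6/(s+13), ROC: Re(s) > -13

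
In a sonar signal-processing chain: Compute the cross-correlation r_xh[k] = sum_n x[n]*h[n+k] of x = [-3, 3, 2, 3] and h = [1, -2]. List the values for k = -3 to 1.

Both sequences indexed from 0 and zero outside their support.
Lags with overlap: k = -3 to 1.
  r_xh[-3] = x[3]*h[0] = 3
  r_xh[-2] = x[2]*h[0] + x[3]*h[1] = -4
  r_xh[-1] = x[1]*h[0] + x[2]*h[1] = -1
  r_xh[0] = x[0]*h[0] + x[1]*h[1] = -9
  r_xh[1] = x[0]*h[1] = 6
r_xh = [3, -4, -1, -9, 6] (for k = -3, ..., 1)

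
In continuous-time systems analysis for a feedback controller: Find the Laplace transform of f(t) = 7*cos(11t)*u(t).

Standard pair: cos(wt)*u(t) <-> s/(s^2+w^2)
With w = 11: L{7*cos(11t)*u(t)} = 7s/(s^2+121)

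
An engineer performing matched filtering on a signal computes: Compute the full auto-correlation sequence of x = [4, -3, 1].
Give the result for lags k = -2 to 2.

r_xx[k] = sum_m x[m]*x[m+k], indexed from 0, for k = -2 to 2:
  r_xx[-2] = x[2]*x[0] = 4
  r_xx[-1] = x[1]*x[0] + x[2]*x[1] = -15
  r_xx[0] = x[0]*x[0] + x[1]*x[1] + x[2]*x[2] = 26
  r_xx[1] = x[0]*x[1] + x[1]*x[2] = -15
  r_xx[2] = x[0]*x[2] = 4
r_xx = [4, -15, 26, -15, 4]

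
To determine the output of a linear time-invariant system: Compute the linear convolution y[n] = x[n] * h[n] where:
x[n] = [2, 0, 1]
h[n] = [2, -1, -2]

y[n] = sum_k x[k]*h[n-k]. Output length = len(x) + len(h) - 1 = 3 + 3 - 1 = 5.
y[0] = 2*2 = 4
y[1] = 0*2 + 2*-1 = -2
y[2] = 1*2 + 0*-1 + 2*-2 = -2
y[3] = 1*-1 + 0*-2 = -1
y[4] = 1*-2 = -2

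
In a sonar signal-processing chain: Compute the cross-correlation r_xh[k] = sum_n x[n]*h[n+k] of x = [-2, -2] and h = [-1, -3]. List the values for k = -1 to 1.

Both sequences indexed from 0 and zero outside their support.
Lags with overlap: k = -1 to 1.
  r_xh[-1] = x[1]*h[0] = 2
  r_xh[0] = x[0]*h[0] + x[1]*h[1] = 8
  r_xh[1] = x[0]*h[1] = 6
r_xh = [2, 8, 6] (for k = -1, ..., 1)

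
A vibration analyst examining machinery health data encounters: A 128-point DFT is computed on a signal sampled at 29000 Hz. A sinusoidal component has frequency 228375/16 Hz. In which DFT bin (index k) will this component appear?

DFT frequency resolution = f_s/N = 29000/128 = 3625/16 Hz
Bin index k = f_signal / resolution = 228375/16 / 3625/16 = 63
The signal frequency 228375/16 Hz falls in DFT bin k = 63.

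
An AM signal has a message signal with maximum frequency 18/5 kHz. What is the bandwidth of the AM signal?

In AM (double-sideband), the bandwidth is twice the message frequency.
BW = 2 * f_m = 2 * 18/5 kHz = 36/5 kHz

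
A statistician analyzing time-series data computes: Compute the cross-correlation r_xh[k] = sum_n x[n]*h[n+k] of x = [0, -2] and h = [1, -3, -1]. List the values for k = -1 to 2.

Both sequences indexed from 0 and zero outside their support.
Lags with overlap: k = -1 to 2.
  r_xh[-1] = x[1]*h[0] = -2
  r_xh[0] = x[0]*h[0] + x[1]*h[1] = 6
  r_xh[1] = x[0]*h[1] + x[1]*h[2] = 2
  r_xh[2] = x[0]*h[2] = 0
r_xh = [-2, 6, 2, 0] (for k = -1, ..., 2)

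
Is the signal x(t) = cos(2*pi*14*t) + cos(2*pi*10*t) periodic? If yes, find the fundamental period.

f1 = 14 Hz, f2 = 10 Hz
Period T1 = 1/14, T2 = 1/10
Ratio T1/T2 = 10/14, which is rational.
The signal is periodic with fundamental period T = 1/GCD(14,10) = 1/2 s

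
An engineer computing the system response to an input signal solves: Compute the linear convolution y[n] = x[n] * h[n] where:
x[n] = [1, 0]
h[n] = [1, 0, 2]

y[n] = sum_k x[k]*h[n-k]. Output length = len(x) + len(h) - 1 = 2 + 3 - 1 = 4.
y[0] = 1*1 = 1
y[1] = 0*1 + 1*0 = 0
y[2] = 0*0 + 1*2 = 2
y[3] = 0*2 = 0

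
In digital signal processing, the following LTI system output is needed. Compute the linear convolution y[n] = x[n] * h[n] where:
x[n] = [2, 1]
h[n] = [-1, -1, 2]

y[n] = sum_k x[k]*h[n-k]. Output length = len(x) + len(h) - 1 = 2 + 3 - 1 = 4.
y[0] = 2*-1 = -2
y[1] = 1*-1 + 2*-1 = -3
y[2] = 1*-1 + 2*2 = 3
y[3] = 1*2 = 2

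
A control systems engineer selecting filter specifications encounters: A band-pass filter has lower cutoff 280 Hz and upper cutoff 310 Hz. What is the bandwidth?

Bandwidth = f_high - f_low
= 310 Hz - 280 Hz = 30 Hz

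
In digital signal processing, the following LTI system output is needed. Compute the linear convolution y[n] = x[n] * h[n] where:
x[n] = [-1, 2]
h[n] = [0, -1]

y[n] = sum_k x[k]*h[n-k]. Output length = len(x) + len(h) - 1 = 2 + 2 - 1 = 3.
y[0] = -1*0 = 0
y[1] = 2*0 + -1*-1 = 1
y[2] = 2*-1 = -2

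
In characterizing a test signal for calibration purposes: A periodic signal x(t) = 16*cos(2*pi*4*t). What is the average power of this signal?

Average power of A*cos(wt) is A^2/2.
P = 16^2 / 2 = 256/2 = 128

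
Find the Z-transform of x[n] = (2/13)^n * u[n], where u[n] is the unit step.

The Z-transform of a^n * u[n] is z/(z-a) for |z| > |a|.
Here a = 2/13, so X(z) = z/(z - (2/13)) = 13z/(13z - 2)
ROC: |z| > 2/13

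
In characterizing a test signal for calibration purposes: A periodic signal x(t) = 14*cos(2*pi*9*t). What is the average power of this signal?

Average power of A*cos(wt) is A^2/2.
P = 14^2 / 2 = 196/2 = 98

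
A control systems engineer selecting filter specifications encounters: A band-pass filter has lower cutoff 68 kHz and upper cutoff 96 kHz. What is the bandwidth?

Bandwidth = f_high - f_low
= 96 kHz - 68 kHz = 28 kHz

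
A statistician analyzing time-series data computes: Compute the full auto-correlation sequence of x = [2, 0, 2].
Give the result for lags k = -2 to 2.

r_xx[k] = sum_m x[m]*x[m+k], indexed from 0, for k = -2 to 2:
  r_xx[-2] = x[2]*x[0] = 4
  r_xx[-1] = x[1]*x[0] + x[2]*x[1] = 0
  r_xx[0] = x[0]*x[0] + x[1]*x[1] + x[2]*x[2] = 8
  r_xx[1] = x[0]*x[1] + x[1]*x[2] = 0
  r_xx[2] = x[0]*x[2] = 4
r_xx = [4, 0, 8, 0, 4]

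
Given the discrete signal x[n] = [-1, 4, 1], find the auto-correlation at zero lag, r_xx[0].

The auto-correlation at zero lag r_xx[0] equals the signal energy.
r_xx[0] = sum of x[n]^2 = (-1)^2 + 4^2 + 1^2
= 1 + 16 + 1 = 18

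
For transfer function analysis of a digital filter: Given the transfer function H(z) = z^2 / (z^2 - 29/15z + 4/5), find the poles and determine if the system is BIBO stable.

Poles are roots of the denominator: z^2 - 29/15z + 4/5 = 0.
Quadratic formula: z = [-(-29/15) +/- sqrt((-29/15)^2 - 4*(4/5))] / 2
Discriminant = 841/225 - 16/5 = 121/225; sqrt = 11/15.
z = (29/15 +/- 11/15) / 2 => z = 4/3 or z = 3/5.
|p1| = 4/3, |p2| = 3/5.
For BIBO stability, all poles must lie inside the unit circle (|p| < 1).
System is UNSTABLE since at least one |p| >= 1.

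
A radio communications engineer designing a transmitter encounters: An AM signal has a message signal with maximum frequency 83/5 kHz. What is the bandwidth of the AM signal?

In AM (double-sideband), the bandwidth is twice the message frequency.
BW = 2 * f_m = 2 * 83/5 kHz = 166/5 kHz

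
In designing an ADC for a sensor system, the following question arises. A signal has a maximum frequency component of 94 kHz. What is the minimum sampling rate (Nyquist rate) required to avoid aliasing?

By the Nyquist-Shannon sampling theorem,
the minimum sampling rate (Nyquist rate) must be at least 2 * f_max.
Nyquist rate = 2 * 94 kHz = 188 kHz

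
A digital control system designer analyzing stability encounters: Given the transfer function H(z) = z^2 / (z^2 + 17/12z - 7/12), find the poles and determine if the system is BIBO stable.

Poles are roots of the denominator: z^2 + 17/12z - 7/12 = 0.
Quadratic formula: z = [-(17/12) +/- sqrt((17/12)^2 - 4*(-7/12))] / 2
Discriminant = 289/144 + 7/3 = 625/144; sqrt = 25/12.
z = (-17/12 +/- 25/12) / 2 => z = 1/3 or z = -7/4.
|p1| = 7/4, |p2| = 1/3.
For BIBO stability, all poles must lie inside the unit circle (|p| < 1).
System is UNSTABLE since at least one |p| >= 1.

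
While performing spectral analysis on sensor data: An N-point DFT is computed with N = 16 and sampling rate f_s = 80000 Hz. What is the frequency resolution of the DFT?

DFT frequency resolution = f_s / N
= 80000 / 16 = 5000 Hz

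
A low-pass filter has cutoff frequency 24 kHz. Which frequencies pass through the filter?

A low-pass filter passes all frequencies below the cutoff frequency 24 kHz and attenuates higher frequencies.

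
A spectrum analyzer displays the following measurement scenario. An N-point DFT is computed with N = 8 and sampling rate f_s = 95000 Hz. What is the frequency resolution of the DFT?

DFT frequency resolution = f_s / N
= 95000 / 8 = 11875 Hz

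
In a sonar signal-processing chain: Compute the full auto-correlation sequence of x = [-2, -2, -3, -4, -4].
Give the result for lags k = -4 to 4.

r_xx[k] = sum_m x[m]*x[m+k], indexed from 0, for k = -4 to 4:
  r_xx[-4] = x[4]*x[0] = 8
  r_xx[-3] = x[3]*x[0] + x[4]*x[1] = 16
  r_xx[-2] = x[2]*x[0] + x[3]*x[1] + x[4]*x[2] = 26
  r_xx[-1] = x[1]*x[0] + x[2]*x[1] + x[3]*x[2] + x[4]*x[3] = 38
  r_xx[0] = x[0]*x[0] + x[1]*x[1] + x[2]*x[2] + x[3]*x[3] + x[4]*x[4] = 49
  r_xx[1] = x[0]*x[1] + x[1]*x[2] + x[2]*x[3] + x[3]*x[4] = 38
  r_xx[2] = x[0]*x[2] + x[1]*x[3] + x[2]*x[4] = 26
  r_xx[3] = x[0]*x[3] + x[1]*x[4] = 16
  r_xx[4] = x[0]*x[4] = 8
r_xx = [8, 16, 26, 38, 49, 38, 26, 16, 8]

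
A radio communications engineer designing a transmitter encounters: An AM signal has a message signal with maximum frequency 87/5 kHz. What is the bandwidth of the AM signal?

In AM (double-sideband), the bandwidth is twice the message frequency.
BW = 2 * f_m = 2 * 87/5 kHz = 174/5 kHz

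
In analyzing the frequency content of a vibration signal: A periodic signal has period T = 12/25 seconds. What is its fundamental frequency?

The fundamental frequency is the reciprocal of the period.
f = 1/T = 1/(12/25) = 25/12 Hz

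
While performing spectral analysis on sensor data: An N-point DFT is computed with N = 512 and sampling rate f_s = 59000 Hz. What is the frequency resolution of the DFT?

DFT frequency resolution = f_s / N
= 59000 / 512 = 7375/64 Hz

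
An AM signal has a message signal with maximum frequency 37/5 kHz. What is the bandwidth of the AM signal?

In AM (double-sideband), the bandwidth is twice the message frequency.
BW = 2 * f_m = 2 * 37/5 kHz = 74/5 kHz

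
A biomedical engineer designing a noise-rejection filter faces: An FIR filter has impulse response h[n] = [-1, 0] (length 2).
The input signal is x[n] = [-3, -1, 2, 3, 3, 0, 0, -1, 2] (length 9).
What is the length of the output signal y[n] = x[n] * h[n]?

For linear convolution, the output length is:
len(y) = len(x) + len(h) - 1 = 9 + 2 - 1 = 10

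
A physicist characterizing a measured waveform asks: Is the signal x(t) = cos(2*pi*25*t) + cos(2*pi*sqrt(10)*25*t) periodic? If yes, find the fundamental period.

f1 = 25 Hz, f2 = 25*sqrt(10) Hz
Ratio f2/f1 = sqrt(10), which is irrational.
Since the frequency ratio is irrational, no common period exists.
The signal is not periodic.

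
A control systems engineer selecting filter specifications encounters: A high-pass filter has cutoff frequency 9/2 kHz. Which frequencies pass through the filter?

A high-pass filter passes all frequencies above the cutoff frequency 9/2 kHz and attenuates lower frequencies.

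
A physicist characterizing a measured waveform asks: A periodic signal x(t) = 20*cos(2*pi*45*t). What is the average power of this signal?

Average power of A*cos(wt) is A^2/2.
P = 20^2 / 2 = 400/2 = 200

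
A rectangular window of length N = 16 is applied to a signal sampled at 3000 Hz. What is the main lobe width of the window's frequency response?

For a rectangular window of length N,
the main lobe width in frequency is 2*f_s/N.
= 2*3000/16 = 375 Hz
This determines the minimum frequency separation for resolving two sinusoids.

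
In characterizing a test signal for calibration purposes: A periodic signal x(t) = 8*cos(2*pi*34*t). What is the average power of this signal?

Average power of A*cos(wt) is A^2/2.
P = 8^2 / 2 = 64/2 = 32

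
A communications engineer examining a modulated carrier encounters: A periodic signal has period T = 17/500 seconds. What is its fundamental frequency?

The fundamental frequency is the reciprocal of the period.
f = 1/T = 1/(17/500) = 500/17 Hz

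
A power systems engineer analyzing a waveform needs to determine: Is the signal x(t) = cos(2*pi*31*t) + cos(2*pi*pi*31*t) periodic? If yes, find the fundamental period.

f1 = 31 Hz, f2 = 31*pi Hz
Ratio f2/f1 = pi, which is irrational.
Since the frequency ratio is irrational, no common period exists.
The signal is not periodic.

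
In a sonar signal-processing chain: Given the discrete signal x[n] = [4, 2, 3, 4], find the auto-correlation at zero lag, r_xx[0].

The auto-correlation at zero lag r_xx[0] equals the signal energy.
r_xx[0] = sum of x[n]^2 = 4^2 + 2^2 + 3^2 + 4^2
= 16 + 4 + 9 + 16 = 45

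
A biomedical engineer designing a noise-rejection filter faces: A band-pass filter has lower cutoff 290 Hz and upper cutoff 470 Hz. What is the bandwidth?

Bandwidth = f_high - f_low
= 470 Hz - 290 Hz = 180 Hz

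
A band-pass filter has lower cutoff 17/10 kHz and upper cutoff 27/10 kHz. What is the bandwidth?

Bandwidth = f_high - f_low
= 27/10 kHz - 17/10 kHz = 1 kHz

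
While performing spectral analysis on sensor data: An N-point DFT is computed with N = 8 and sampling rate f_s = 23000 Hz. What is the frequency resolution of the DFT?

DFT frequency resolution = f_s / N
= 23000 / 8 = 2875 Hz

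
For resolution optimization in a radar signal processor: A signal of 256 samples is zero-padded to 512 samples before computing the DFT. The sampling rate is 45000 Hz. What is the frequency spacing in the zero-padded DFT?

Original DFT: N = 256, resolution = f_s/N = 45000/256 = 5625/32 Hz
Zero-padded DFT: N = 512, resolution = f_s/N = 45000/512 = 5625/64 Hz
Zero-padding interpolates the spectrum (finer frequency grid)
but does NOT improve the true spectral resolution (ability to resolve close frequencies).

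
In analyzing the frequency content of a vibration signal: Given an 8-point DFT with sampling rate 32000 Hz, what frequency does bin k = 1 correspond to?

The frequency of DFT bin k is: f_k = k * f_s / N
f_1 = 1 * 32000 / 8 = 4000 Hz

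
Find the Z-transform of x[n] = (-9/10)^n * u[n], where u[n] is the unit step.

The Z-transform of a^n * u[n] is z/(z-a) for |z| > |a|.
Here a = -9/10, so X(z) = z/(z - (-9/10)) = 10z/(10z + 9)
ROC: |z| > 9/10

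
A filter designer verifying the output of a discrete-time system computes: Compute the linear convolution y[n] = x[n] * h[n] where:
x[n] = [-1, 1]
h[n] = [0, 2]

y[n] = sum_k x[k]*h[n-k]. Output length = len(x) + len(h) - 1 = 2 + 2 - 1 = 3.
y[0] = -1*0 = 0
y[1] = 1*0 + -1*2 = -2
y[2] = 1*2 = 2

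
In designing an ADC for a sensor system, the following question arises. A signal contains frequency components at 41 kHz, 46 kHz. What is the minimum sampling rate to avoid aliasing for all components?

The highest frequency component is f_max = 46 kHz.
Nyquist rate = 2 * f_max = 2 * 46 kHz = 92 kHz.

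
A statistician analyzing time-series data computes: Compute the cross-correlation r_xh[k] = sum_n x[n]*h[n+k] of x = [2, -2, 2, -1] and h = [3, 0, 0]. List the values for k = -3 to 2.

Both sequences indexed from 0 and zero outside their support.
Lags with overlap: k = -3 to 2.
  r_xh[-3] = x[3]*h[0] = -3
  r_xh[-2] = x[2]*h[0] + x[3]*h[1] = 6
  r_xh[-1] = x[1]*h[0] + x[2]*h[1] + x[3]*h[2] = -6
  r_xh[0] = x[0]*h[0] + x[1]*h[1] + x[2]*h[2] = 6
  r_xh[1] = x[0]*h[1] + x[1]*h[2] = 0
  r_xh[2] = x[0]*h[2] = 0
r_xh = [-3, 6, -6, 6, 0, 0] (for k = -3, ..., 2)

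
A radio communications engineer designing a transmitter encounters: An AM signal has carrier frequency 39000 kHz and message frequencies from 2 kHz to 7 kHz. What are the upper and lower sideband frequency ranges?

Upper sideband (USB) = fc + [fm_low, fm_high] = 39000 + [2, 7] = [39002, 39007] kHz
Lower sideband (LSB) = fc - [fm_high, fm_low] = 39000 - [7, 2] = [38993, 38998] kHz
Total occupied spectrum: 38993 kHz to 39007 kHz (plus carrier at 39000 kHz)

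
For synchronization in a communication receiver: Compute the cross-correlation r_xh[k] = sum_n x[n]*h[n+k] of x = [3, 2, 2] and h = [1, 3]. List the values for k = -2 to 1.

Both sequences indexed from 0 and zero outside their support.
Lags with overlap: k = -2 to 1.
  r_xh[-2] = x[2]*h[0] = 2
  r_xh[-1] = x[1]*h[0] + x[2]*h[1] = 8
  r_xh[0] = x[0]*h[0] + x[1]*h[1] = 9
  r_xh[1] = x[0]*h[1] = 9
r_xh = [2, 8, 9, 9] (for k = -2, ..., 1)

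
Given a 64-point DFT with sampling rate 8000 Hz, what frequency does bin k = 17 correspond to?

The frequency of DFT bin k is: f_k = k * f_s / N
f_17 = 17 * 8000 / 64 = 2125 Hz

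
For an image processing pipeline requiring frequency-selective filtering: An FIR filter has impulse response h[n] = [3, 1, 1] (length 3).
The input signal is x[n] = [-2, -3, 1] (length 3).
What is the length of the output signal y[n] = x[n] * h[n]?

For linear convolution, the output length is:
len(y) = len(x) + len(h) - 1 = 3 + 3 - 1 = 5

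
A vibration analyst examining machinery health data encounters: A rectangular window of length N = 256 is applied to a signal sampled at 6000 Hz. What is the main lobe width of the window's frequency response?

For a rectangular window of length N,
the main lobe width in frequency is 2*f_s/N.
= 2*6000/256 = 375/8 Hz
This determines the minimum frequency separation for resolving two sinusoids.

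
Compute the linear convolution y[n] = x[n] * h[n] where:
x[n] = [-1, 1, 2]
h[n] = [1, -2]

y[n] = sum_k x[k]*h[n-k]. Output length = len(x) + len(h) - 1 = 3 + 2 - 1 = 4.
y[0] = -1*1 = -1
y[1] = 1*1 + -1*-2 = 3
y[2] = 2*1 + 1*-2 = 0
y[3] = 2*-2 = -4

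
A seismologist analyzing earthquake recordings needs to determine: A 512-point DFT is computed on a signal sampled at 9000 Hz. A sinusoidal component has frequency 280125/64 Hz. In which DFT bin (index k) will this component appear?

DFT frequency resolution = f_s/N = 9000/512 = 1125/64 Hz
Bin index k = f_signal / resolution = 280125/64 / 1125/64 = 249
The signal frequency 280125/64 Hz falls in DFT bin k = 249.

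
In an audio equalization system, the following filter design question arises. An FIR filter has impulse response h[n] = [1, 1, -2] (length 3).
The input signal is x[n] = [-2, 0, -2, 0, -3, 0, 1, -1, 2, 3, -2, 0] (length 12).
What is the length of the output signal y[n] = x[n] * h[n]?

For linear convolution, the output length is:
len(y) = len(x) + len(h) - 1 = 12 + 3 - 1 = 14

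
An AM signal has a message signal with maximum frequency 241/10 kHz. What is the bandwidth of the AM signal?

In AM (double-sideband), the bandwidth is twice the message frequency.
BW = 2 * f_m = 2 * 241/10 kHz = 241/5 kHz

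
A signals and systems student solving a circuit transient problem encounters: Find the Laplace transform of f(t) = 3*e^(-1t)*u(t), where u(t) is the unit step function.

Standard Laplace transform pair:
e^(-at)*u(t) <-> 1/(s+a)
With a = 1: L{3*e^(-1t)*u(t)} = 3/(s+1), ROC: Re(s) > -1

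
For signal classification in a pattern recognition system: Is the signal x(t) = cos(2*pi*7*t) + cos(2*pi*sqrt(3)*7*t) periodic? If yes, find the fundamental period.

f1 = 7 Hz, f2 = 7*sqrt(3) Hz
Ratio f2/f1 = sqrt(3), which is irrational.
Since the frequency ratio is irrational, no common period exists.
The signal is not periodic.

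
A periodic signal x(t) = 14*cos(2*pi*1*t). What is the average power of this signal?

Average power of A*cos(wt) is A^2/2.
P = 14^2 / 2 = 196/2 = 98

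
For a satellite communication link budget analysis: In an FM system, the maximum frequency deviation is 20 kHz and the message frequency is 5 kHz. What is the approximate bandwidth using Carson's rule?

Carson's rule: BW = 2*(delta_f + f_m)
= 2*(20 + 5) kHz = 50 kHz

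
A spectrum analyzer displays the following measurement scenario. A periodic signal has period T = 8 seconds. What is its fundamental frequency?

The fundamental frequency is the reciprocal of the period.
f = 1/T = 1/(8) = 1/8 Hz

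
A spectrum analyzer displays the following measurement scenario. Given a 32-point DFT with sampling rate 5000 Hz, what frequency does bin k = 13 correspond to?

The frequency of DFT bin k is: f_k = k * f_s / N
f_13 = 13 * 5000 / 32 = 8125/4 Hz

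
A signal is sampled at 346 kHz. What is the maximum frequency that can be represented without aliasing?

The maximum frequency that can be represented without aliasing
is the Nyquist frequency: f_max = f_s / 2 = 346 kHz / 2 = 173 kHz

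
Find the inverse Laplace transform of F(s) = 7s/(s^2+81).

Standard pair: s/(s^2+w^2) <-> cos(wt)*u(t)
With k=7, w=9: f(t) = 7*cos(9t)*u(t)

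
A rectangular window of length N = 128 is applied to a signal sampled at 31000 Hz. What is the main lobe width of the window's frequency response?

For a rectangular window of length N,
the main lobe width in frequency is 2*f_s/N.
= 2*31000/128 = 3875/8 Hz
This determines the minimum frequency separation for resolving two sinusoids.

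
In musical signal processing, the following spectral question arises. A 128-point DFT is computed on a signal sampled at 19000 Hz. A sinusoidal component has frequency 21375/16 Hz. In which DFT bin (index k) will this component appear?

DFT frequency resolution = f_s/N = 19000/128 = 2375/16 Hz
Bin index k = f_signal / resolution = 21375/16 / 2375/16 = 9
The signal frequency 21375/16 Hz falls in DFT bin k = 9.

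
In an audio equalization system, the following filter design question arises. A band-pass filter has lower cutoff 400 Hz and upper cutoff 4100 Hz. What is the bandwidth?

Bandwidth = f_high - f_low
= 4100 Hz - 400 Hz = 3700 Hz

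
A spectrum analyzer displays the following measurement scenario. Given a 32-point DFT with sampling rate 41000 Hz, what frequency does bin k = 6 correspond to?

The frequency of DFT bin k is: f_k = k * f_s / N
f_6 = 6 * 41000 / 32 = 15375/2 Hz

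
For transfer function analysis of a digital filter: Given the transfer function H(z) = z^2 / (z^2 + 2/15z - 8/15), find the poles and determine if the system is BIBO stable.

Poles are roots of the denominator: z^2 + 2/15z - 8/15 = 0.
Quadratic formula: z = [-(2/15) +/- sqrt((2/15)^2 - 4*(-8/15))] / 2
Discriminant = 4/225 + 32/15 = 484/225; sqrt = 22/15.
z = (-2/15 +/- 22/15) / 2 => z = 2/3 or z = -4/5.
|p1| = 4/5, |p2| = 2/3.
For BIBO stability, all poles must lie inside the unit circle (|p| < 1).
System is STABLE since both |p| < 1.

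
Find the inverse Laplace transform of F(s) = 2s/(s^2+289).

Standard pair: s/(s^2+w^2) <-> cos(wt)*u(t)
With k=2, w=17: f(t) = 2*cos(17t)*u(t)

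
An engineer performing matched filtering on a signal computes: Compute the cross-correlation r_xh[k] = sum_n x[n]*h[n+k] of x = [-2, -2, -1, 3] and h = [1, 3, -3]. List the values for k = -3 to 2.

Both sequences indexed from 0 and zero outside their support.
Lags with overlap: k = -3 to 2.
  r_xh[-3] = x[3]*h[0] = 3
  r_xh[-2] = x[2]*h[0] + x[3]*h[1] = 8
  r_xh[-1] = x[1]*h[0] + x[2]*h[1] + x[3]*h[2] = -14
  r_xh[0] = x[0]*h[0] + x[1]*h[1] + x[2]*h[2] = -5
  r_xh[1] = x[0]*h[1] + x[1]*h[2] = 0
  r_xh[2] = x[0]*h[2] = 6
r_xh = [3, 8, -14, -5, 0, 6] (for k = -3, ..., 2)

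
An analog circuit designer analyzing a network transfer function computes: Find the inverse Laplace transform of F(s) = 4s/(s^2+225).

Standard pair: s/(s^2+w^2) <-> cos(wt)*u(t)
With k=4, w=15: f(t) = 4*cos(15t)*u(t)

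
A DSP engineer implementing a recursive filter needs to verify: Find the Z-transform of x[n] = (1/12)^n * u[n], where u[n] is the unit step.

The Z-transform of a^n * u[n] is z/(z-a) for |z| > |a|.
Here a = 1/12, so X(z) = z/(z - (1/12)) = 12z/(12z - 1)
ROC: |z| > 1/12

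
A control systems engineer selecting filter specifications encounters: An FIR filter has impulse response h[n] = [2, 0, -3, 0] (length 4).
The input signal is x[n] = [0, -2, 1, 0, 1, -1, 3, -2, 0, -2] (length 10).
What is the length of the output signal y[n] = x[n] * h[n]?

For linear convolution, the output length is:
len(y) = len(x) + len(h) - 1 = 10 + 4 - 1 = 13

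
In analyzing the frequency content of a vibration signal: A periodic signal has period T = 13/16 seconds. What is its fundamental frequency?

The fundamental frequency is the reciprocal of the period.
f = 1/T = 1/(13/16) = 16/13 Hz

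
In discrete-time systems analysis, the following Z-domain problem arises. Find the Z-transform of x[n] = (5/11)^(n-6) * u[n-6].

Time-shifting property: if X(z) = Z{x[n]}, then Z{x[n-d]} = z^(-d) * X(z)
X(z) = z/(z - 5/11) for x[n] = (5/11)^n * u[n]
Z{x[n-6]} = z^(-6) * z/(z - 5/11) = z^(-5)/(z - 5/11)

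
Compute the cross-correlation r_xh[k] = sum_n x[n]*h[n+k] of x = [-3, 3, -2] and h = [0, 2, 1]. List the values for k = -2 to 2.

Both sequences indexed from 0 and zero outside their support.
Lags with overlap: k = -2 to 2.
  r_xh[-2] = x[2]*h[0] = 0
  r_xh[-1] = x[1]*h[0] + x[2]*h[1] = -4
  r_xh[0] = x[0]*h[0] + x[1]*h[1] + x[2]*h[2] = 4
  r_xh[1] = x[0]*h[1] + x[1]*h[2] = -3
  r_xh[2] = x[0]*h[2] = -3
r_xh = [0, -4, 4, -3, -3] (for k = -2, ..., 2)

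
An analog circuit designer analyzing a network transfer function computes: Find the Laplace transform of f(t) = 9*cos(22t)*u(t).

Standard pair: cos(wt)*u(t) <-> s/(s^2+w^2)
With w = 22: L{9*cos(22t)*u(t)} = 9s/(s^2+484)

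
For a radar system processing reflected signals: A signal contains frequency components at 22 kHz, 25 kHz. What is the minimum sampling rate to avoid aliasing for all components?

The highest frequency component is f_max = 25 kHz.
Nyquist rate = 2 * f_max = 2 * 25 kHz = 50 kHz.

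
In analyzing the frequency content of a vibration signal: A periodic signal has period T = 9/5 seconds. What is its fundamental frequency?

The fundamental frequency is the reciprocal of the period.
f = 1/T = 1/(9/5) = 5/9 Hz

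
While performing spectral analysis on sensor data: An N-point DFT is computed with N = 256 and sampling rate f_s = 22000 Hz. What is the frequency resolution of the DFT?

DFT frequency resolution = f_s / N
= 22000 / 256 = 1375/16 Hz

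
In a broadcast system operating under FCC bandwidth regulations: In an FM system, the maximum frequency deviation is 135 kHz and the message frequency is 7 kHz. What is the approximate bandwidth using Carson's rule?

Carson's rule: BW = 2*(delta_f + f_m)
= 2*(135 + 7) kHz = 284 kHz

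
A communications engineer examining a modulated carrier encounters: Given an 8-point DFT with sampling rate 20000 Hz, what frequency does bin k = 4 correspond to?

The frequency of DFT bin k is: f_k = k * f_s / N
f_4 = 4 * 20000 / 8 = 10000 Hz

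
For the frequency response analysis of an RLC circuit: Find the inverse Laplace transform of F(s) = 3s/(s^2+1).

Standard pair: s/(s^2+w^2) <-> cos(wt)*u(t)
With k=3, w=1: f(t) = 3*cos(t)*u(t)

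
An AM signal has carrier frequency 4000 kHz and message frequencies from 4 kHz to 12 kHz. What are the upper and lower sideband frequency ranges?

Upper sideband (USB) = fc + [fm_low, fm_high] = 4000 + [4, 12] = [4004, 4012] kHz
Lower sideband (LSB) = fc - [fm_high, fm_low] = 4000 - [12, 4] = [3988, 3996] kHz
Total occupied spectrum: 3988 kHz to 4012 kHz (plus carrier at 4000 kHz)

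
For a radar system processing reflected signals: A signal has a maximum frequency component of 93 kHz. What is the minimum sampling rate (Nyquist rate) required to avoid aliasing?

By the Nyquist-Shannon sampling theorem,
the minimum sampling rate (Nyquist rate) must be at least 2 * f_max.
Nyquist rate = 2 * 93 kHz = 186 kHz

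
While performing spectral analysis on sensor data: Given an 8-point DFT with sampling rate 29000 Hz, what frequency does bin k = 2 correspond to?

The frequency of DFT bin k is: f_k = k * f_s / N
f_2 = 2 * 29000 / 8 = 7250 Hz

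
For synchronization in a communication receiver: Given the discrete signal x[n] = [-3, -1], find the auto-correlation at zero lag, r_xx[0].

The auto-correlation at zero lag r_xx[0] equals the signal energy.
r_xx[0] = sum of x[n]^2 = (-3)^2 + (-1)^2
= 9 + 1 = 10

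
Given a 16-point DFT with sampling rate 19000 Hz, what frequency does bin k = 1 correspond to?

The frequency of DFT bin k is: f_k = k * f_s / N
f_1 = 1 * 19000 / 16 = 2375/2 Hz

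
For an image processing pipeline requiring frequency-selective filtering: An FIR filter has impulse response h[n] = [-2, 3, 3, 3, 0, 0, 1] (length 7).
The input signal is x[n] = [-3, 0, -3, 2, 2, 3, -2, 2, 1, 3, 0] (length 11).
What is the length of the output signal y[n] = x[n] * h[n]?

For linear convolution, the output length is:
len(y) = len(x) + len(h) - 1 = 11 + 7 - 1 = 17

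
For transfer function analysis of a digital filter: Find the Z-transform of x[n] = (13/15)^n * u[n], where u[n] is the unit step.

The Z-transform of a^n * u[n] is z/(z-a) for |z| > |a|.
Here a = 13/15, so X(z) = z/(z - (13/15)) = 15z/(15z - 13)
ROC: |z| > 13/15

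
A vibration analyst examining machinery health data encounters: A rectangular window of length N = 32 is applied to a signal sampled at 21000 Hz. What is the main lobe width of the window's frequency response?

For a rectangular window of length N,
the main lobe width in frequency is 2*f_s/N.
= 2*21000/32 = 2625/2 Hz
This determines the minimum frequency separation for resolving two sinusoids.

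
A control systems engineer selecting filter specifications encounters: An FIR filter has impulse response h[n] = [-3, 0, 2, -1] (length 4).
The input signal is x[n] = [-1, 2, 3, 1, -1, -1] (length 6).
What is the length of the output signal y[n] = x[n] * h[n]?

For linear convolution, the output length is:
len(y) = len(x) + len(h) - 1 = 6 + 4 - 1 = 9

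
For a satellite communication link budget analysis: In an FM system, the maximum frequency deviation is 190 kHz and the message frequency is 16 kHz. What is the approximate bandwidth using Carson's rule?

Carson's rule: BW = 2*(delta_f + f_m)
= 2*(190 + 16) kHz = 412 kHz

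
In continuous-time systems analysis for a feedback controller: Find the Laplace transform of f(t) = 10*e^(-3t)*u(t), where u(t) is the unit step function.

Standard Laplace transform pair:
e^(-at)*u(t) <-> 1/(s+a)
With a = 3: L{10*e^(-3t)*u(t)} = 10/(s+3), ROC: Re(s) > -3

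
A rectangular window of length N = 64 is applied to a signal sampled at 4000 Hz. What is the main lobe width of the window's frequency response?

For a rectangular window of length N,
the main lobe width in frequency is 2*f_s/N.
= 2*4000/64 = 125 Hz
This determines the minimum frequency separation for resolving two sinusoids.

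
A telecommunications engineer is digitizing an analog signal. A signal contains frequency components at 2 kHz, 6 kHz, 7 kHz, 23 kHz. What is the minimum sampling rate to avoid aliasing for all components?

The highest frequency component is f_max = 23 kHz.
Nyquist rate = 2 * f_max = 2 * 23 kHz = 46 kHz.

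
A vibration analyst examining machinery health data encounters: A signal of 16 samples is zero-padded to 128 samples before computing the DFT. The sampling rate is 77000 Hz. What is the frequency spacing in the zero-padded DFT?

Original DFT: N = 16, resolution = f_s/N = 77000/16 = 9625/2 Hz
Zero-padded DFT: N = 128, resolution = f_s/N = 77000/128 = 9625/16 Hz
Zero-padding interpolates the spectrum (finer frequency grid)
but does NOT improve the true spectral resolution (ability to resolve close frequencies).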